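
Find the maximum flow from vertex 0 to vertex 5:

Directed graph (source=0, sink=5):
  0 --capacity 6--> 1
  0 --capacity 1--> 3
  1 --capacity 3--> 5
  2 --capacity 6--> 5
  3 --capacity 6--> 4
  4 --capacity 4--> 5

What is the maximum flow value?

Computing max flow:
  Flow on (0->1): 3/6
  Flow on (0->3): 1/1
  Flow on (1->5): 3/3
  Flow on (3->4): 1/6
  Flow on (4->5): 1/4
Maximum flow = 4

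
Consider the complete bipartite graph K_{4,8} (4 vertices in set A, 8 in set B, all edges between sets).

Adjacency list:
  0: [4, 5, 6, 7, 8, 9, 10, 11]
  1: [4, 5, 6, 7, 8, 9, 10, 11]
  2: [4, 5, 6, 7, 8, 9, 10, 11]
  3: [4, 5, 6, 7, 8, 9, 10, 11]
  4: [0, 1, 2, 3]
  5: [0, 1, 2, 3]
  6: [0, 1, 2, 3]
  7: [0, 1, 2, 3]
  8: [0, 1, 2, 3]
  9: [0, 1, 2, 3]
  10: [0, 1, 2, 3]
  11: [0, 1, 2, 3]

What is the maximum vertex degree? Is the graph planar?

Set-A vertices have degree 8; set-B vertices have degree 4. Maximum degree = max(4,8) = 8.
K_{4,8} contains K_{3,3} as a subgraph (since both sides have >= 3 vertices); by Kuratowski's theorem it is not planar.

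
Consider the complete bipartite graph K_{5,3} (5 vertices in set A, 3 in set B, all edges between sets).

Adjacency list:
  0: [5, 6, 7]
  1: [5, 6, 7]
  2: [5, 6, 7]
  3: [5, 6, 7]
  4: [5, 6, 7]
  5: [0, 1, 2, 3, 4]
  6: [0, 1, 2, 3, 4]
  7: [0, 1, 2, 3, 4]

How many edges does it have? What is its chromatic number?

K_{5,3} has 5 * 3 = 15 edges.
Bipartite graphs have chromatic number 2 (color each partition differently).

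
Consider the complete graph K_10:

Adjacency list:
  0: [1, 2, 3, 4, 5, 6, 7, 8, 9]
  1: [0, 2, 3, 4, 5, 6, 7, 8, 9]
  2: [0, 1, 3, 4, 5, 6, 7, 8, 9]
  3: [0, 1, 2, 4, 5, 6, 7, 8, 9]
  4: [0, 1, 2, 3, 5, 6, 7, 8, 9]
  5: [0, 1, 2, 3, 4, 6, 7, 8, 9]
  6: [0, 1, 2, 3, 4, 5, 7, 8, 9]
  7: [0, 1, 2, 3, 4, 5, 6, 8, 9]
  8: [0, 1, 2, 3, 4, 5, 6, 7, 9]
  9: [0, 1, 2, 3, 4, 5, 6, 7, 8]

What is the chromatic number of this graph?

In K_10, every vertex is adjacent to every other vertex.
Each vertex needs a unique color.
Chromatic number = 10.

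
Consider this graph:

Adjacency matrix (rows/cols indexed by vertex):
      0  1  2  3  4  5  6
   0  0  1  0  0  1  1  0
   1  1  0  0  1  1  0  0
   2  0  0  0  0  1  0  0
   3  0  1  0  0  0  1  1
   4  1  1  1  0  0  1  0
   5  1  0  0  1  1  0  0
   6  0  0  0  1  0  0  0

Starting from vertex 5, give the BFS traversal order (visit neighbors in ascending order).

BFS from vertex 5 (neighbors processed in ascending order):
Visit order: 5, 0, 3, 4, 1, 6, 2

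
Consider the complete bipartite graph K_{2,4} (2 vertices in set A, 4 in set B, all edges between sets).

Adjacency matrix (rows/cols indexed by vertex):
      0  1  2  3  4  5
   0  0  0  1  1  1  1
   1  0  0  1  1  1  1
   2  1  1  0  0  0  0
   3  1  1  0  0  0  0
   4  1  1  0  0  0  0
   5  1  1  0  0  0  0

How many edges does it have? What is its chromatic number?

K_{2,4} has 2 * 4 = 8 edges.
Bipartite graphs have chromatic number 2 (color each partition differently).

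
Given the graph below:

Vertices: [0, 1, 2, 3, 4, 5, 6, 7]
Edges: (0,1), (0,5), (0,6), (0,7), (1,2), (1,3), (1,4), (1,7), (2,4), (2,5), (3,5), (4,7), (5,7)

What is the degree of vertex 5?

Vertex 5 has neighbors [0, 2, 3, 7], so deg(5) = 4.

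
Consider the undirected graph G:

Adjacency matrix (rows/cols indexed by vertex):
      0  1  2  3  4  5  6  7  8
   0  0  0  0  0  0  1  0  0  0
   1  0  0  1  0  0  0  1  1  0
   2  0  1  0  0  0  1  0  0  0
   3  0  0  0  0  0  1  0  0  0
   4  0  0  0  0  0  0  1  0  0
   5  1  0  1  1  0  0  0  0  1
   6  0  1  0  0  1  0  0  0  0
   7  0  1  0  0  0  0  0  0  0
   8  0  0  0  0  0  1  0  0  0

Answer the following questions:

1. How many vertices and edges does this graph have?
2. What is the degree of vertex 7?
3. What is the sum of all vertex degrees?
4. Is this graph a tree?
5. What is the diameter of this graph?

Count: 9 vertices, 8 edges.
Vertex 7 has neighbors [1], degree = 1.
Handshaking lemma: 2 * 8 = 16.
A graph is a tree iff it is connected and has exactly n-1 edges. This graph is connected (all 9 vertices in one component) and has 9-1 = 8 edges. It is a tree.
Diameter (longest shortest path) = 5.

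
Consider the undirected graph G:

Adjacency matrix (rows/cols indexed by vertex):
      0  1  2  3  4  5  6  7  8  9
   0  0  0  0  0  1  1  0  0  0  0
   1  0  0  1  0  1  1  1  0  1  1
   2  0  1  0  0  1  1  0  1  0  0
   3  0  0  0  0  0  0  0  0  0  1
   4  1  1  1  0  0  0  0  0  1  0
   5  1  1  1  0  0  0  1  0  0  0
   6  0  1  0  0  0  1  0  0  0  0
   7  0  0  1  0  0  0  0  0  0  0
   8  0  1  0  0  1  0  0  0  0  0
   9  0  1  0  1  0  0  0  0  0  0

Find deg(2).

Vertex 2 has neighbors [1, 4, 5, 7], so deg(2) = 4.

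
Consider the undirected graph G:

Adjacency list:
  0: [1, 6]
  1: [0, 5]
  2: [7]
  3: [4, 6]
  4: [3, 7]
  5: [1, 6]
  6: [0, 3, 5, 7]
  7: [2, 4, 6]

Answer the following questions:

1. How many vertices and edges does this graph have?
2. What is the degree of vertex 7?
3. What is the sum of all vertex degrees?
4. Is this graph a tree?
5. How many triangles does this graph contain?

Count: 8 vertices, 9 edges.
Vertex 7 has neighbors [2, 4, 6], degree = 3.
Handshaking lemma: 2 * 9 = 18.
A tree on 8 vertices has 7 edges. This graph has 9 edges (2 extra). Not a tree.
Number of triangles = 0.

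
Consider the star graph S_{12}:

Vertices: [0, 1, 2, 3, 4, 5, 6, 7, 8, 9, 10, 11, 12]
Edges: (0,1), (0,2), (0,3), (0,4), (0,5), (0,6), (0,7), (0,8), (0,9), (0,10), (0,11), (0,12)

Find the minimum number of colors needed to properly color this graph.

S_{12} has one hub adjacent to 12 leaves; leaves are pairwise non-adjacent.
Color the hub 0 and every leaf 1.
Chromatic number = 2.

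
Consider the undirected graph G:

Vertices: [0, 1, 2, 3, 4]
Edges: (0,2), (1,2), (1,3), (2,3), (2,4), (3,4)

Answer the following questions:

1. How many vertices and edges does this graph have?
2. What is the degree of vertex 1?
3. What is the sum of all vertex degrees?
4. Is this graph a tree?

Count: 5 vertices, 6 edges.
Vertex 1 has neighbors [2, 3], degree = 2.
Handshaking lemma: 2 * 6 = 12.
A tree on 5 vertices has 4 edges. This graph has 6 edges (2 extra). Not a tree.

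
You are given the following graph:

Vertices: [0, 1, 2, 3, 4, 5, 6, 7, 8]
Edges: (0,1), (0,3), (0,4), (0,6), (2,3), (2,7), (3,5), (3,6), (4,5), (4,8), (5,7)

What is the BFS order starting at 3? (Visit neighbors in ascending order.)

BFS from vertex 3 (neighbors processed in ascending order):
Visit order: 3, 0, 2, 5, 6, 1, 4, 7, 8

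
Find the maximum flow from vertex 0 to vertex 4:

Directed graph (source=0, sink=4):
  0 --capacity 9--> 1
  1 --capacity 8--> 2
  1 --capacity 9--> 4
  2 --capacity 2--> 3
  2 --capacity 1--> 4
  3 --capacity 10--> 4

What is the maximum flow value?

Computing max flow:
  Flow on (0->1): 9/9
  Flow on (1->4): 9/9
Maximum flow = 9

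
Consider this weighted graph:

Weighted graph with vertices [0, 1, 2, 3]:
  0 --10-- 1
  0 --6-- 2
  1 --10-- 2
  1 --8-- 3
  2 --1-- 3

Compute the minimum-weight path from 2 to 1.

Using Dijkstra's algorithm from vertex 2:
Shortest path: 2 -> 3 -> 1
Total weight: 1 + 8 = 9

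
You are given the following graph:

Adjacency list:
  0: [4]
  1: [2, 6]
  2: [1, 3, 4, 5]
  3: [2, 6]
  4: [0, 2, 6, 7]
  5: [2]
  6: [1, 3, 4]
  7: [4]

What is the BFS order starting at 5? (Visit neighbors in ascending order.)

BFS from vertex 5 (neighbors processed in ascending order):
Visit order: 5, 2, 1, 3, 4, 6, 0, 7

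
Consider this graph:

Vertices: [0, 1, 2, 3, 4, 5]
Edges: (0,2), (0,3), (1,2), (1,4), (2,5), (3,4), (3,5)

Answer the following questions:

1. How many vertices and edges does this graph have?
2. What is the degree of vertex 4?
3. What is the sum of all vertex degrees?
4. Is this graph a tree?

Count: 6 vertices, 7 edges.
Vertex 4 has neighbors [1, 3], degree = 2.
Handshaking lemma: 2 * 7 = 14.
A tree on 6 vertices has 5 edges. This graph has 7 edges (2 extra). Not a tree.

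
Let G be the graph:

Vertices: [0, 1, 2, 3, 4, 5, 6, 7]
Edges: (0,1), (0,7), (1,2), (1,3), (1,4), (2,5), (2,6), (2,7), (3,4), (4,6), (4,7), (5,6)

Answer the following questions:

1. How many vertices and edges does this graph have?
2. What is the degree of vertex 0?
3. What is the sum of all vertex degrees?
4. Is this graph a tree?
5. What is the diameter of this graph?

Count: 8 vertices, 12 edges.
Vertex 0 has neighbors [1, 7], degree = 2.
Handshaking lemma: 2 * 12 = 24.
A tree on 8 vertices has 7 edges. This graph has 12 edges (5 extra). Not a tree.
Diameter (longest shortest path) = 3.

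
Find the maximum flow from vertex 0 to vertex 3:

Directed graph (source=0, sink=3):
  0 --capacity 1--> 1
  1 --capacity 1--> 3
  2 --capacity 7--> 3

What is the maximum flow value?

Computing max flow:
  Flow on (0->1): 1/1
  Flow on (1->3): 1/1
Maximum flow = 1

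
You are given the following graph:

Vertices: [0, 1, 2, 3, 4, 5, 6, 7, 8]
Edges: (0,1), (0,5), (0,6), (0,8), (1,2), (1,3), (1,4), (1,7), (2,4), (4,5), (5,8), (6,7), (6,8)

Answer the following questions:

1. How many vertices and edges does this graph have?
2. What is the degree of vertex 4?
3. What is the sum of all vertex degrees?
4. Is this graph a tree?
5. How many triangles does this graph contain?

Count: 9 vertices, 13 edges.
Vertex 4 has neighbors [1, 2, 5], degree = 3.
Handshaking lemma: 2 * 13 = 26.
A tree on 9 vertices has 8 edges. This graph has 13 edges (5 extra). Not a tree.
Number of triangles = 3.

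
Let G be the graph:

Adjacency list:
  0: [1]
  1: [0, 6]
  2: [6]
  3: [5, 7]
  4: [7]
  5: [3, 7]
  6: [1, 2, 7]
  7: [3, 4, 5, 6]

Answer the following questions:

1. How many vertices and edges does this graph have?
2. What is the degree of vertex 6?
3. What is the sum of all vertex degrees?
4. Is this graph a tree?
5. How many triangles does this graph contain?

Count: 8 vertices, 8 edges.
Vertex 6 has neighbors [1, 2, 7], degree = 3.
Handshaking lemma: 2 * 8 = 16.
A tree on 8 vertices has 7 edges. This graph has 8 edges (1 extra). Not a tree.
Number of triangles = 1.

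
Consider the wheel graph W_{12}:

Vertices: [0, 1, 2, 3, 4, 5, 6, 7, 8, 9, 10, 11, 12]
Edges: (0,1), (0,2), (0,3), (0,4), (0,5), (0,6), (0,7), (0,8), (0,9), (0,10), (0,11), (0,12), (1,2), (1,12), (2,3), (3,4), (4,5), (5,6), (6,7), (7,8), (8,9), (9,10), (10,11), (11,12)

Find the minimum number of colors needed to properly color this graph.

W_{12} = C_{12} plus a hub adjacent to every cycle vertex.
The outer cycle needs 2 colors (even cycle); the hub is adjacent to all of them so needs a fresh color.
Chromatic number = 2 + 1 = 3.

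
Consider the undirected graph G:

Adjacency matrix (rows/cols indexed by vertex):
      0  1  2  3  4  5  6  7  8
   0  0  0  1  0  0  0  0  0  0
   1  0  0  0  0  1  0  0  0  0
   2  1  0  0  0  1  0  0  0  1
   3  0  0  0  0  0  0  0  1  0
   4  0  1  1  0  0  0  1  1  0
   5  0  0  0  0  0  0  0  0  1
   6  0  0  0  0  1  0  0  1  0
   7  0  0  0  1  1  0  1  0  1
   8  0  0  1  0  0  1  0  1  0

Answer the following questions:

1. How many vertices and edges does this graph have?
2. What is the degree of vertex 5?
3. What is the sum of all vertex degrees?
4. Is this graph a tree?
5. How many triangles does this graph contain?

Count: 9 vertices, 10 edges.
Vertex 5 has neighbors [8], degree = 1.
Handshaking lemma: 2 * 10 = 20.
A tree on 9 vertices has 8 edges. This graph has 10 edges (2 extra). Not a tree.
Number of triangles = 1.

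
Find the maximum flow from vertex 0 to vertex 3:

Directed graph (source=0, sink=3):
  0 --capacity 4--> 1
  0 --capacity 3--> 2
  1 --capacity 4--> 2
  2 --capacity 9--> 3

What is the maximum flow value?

Computing max flow:
  Flow on (0->1): 4/4
  Flow on (0->2): 3/3
  Flow on (1->2): 4/4
  Flow on (2->3): 7/9
Maximum flow = 7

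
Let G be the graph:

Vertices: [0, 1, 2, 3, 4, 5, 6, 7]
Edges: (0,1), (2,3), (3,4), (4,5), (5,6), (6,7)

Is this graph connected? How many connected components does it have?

Checking connectivity: the graph has 2 connected component(s).
Components: [[0, 1], [2, 3, 4, 5, 6, 7]]. The graph is NOT connected.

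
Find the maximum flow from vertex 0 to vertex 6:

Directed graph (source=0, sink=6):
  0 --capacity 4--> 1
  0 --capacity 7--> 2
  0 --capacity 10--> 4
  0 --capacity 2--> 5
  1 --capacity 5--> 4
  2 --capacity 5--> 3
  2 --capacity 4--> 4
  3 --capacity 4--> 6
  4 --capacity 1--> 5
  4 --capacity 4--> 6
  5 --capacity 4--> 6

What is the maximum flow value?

Computing max flow:
  Flow on (0->2): 4/7
  Flow on (0->4): 5/10
  Flow on (0->5): 2/2
  Flow on (2->3): 4/5
  Flow on (3->6): 4/4
  Flow on (4->5): 1/1
  Flow on (4->6): 4/4
  Flow on (5->6): 3/4
Maximum flow = 11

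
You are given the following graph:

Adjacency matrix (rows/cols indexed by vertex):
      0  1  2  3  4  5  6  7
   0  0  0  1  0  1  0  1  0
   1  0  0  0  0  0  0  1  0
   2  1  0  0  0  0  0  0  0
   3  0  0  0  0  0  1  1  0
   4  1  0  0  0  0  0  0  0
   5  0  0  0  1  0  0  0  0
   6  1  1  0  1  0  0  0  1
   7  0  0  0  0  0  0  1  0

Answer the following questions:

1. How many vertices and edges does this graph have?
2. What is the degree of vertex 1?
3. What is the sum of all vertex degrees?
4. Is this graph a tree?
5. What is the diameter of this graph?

Count: 8 vertices, 7 edges.
Vertex 1 has neighbors [6], degree = 1.
Handshaking lemma: 2 * 7 = 14.
A graph is a tree iff it is connected and has exactly n-1 edges. This graph is connected (all 8 vertices in one component) and has 8-1 = 7 edges. It is a tree.
Diameter (longest shortest path) = 4.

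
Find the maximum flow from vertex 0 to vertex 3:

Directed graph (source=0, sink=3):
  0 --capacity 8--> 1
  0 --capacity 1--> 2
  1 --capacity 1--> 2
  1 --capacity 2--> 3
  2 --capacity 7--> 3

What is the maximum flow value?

Computing max flow:
  Flow on (0->1): 3/8
  Flow on (0->2): 1/1
  Flow on (1->2): 1/1
  Flow on (1->3): 2/2
  Flow on (2->3): 2/7
Maximum flow = 4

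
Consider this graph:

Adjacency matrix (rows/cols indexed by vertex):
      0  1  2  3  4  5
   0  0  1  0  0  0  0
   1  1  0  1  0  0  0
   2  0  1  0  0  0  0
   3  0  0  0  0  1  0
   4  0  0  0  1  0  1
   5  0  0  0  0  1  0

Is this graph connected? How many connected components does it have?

Checking connectivity: the graph has 2 connected component(s).
Components: [[0, 1, 2], [3, 4, 5]]. The graph is NOT connected.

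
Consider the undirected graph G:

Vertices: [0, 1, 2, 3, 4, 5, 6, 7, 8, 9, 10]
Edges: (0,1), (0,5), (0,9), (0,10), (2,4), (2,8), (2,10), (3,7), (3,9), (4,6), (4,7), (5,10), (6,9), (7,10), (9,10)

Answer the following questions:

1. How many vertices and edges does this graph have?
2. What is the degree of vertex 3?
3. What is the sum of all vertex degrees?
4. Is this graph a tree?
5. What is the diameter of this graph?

Count: 11 vertices, 15 edges.
Vertex 3 has neighbors [7, 9], degree = 2.
Handshaking lemma: 2 * 15 = 30.
A tree on 11 vertices has 10 edges. This graph has 15 edges (5 extra). Not a tree.
Diameter (longest shortest path) = 4.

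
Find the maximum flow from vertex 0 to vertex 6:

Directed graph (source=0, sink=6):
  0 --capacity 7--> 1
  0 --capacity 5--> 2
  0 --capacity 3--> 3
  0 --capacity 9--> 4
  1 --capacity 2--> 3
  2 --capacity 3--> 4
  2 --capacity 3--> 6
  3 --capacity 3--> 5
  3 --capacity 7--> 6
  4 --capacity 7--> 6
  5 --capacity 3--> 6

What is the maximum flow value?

Computing max flow:
  Flow on (0->1): 2/7
  Flow on (0->2): 3/5
  Flow on (0->3): 3/3
  Flow on (0->4): 7/9
  Flow on (1->3): 2/2
  Flow on (2->6): 3/3
  Flow on (3->6): 5/7
  Flow on (4->6): 7/7
Maximum flow = 15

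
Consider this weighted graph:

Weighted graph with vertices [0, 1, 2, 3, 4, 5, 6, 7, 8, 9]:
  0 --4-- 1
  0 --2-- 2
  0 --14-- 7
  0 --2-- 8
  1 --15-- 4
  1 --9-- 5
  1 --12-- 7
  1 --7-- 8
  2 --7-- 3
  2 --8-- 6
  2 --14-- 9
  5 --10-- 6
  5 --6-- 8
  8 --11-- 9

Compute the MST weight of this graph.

Applying Kruskal's algorithm (sort edges by weight, add if no cycle):
  Add (0,2) w=2
  Add (0,8) w=2
  Add (0,1) w=4
  Add (5,8) w=6
  Skip (1,8) w=7 (creates cycle)
  Add (2,3) w=7
  Add (2,6) w=8
  Skip (1,5) w=9 (creates cycle)
  Skip (5,6) w=10 (creates cycle)
  Add (8,9) w=11
  Add (1,7) w=12
  Skip (0,7) w=14 (creates cycle)
  Skip (2,9) w=14 (creates cycle)
  Add (1,4) w=15
MST weight = 67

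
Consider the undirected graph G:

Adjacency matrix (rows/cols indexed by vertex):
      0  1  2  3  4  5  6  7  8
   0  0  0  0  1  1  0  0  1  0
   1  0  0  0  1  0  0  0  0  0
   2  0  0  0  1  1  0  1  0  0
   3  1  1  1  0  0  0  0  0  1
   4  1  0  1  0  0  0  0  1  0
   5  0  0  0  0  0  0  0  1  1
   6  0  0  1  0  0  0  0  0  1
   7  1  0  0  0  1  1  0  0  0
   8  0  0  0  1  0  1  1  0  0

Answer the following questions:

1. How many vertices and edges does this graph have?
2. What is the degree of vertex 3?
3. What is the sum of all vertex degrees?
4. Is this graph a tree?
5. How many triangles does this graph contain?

Count: 9 vertices, 12 edges.
Vertex 3 has neighbors [0, 1, 2, 8], degree = 4.
Handshaking lemma: 2 * 12 = 24.
A tree on 9 vertices has 8 edges. This graph has 12 edges (4 extra). Not a tree.
Number of triangles = 1.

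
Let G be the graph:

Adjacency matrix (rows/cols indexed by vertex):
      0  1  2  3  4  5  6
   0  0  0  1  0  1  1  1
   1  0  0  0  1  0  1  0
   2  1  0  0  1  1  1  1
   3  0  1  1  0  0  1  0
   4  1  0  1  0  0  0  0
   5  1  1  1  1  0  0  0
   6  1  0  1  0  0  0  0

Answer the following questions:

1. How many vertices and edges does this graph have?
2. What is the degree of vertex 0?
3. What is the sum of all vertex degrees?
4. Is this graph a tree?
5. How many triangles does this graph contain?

Count: 7 vertices, 11 edges.
Vertex 0 has neighbors [2, 4, 5, 6], degree = 4.
Handshaking lemma: 2 * 11 = 22.
A tree on 7 vertices has 6 edges. This graph has 11 edges (5 extra). Not a tree.
Number of triangles = 5.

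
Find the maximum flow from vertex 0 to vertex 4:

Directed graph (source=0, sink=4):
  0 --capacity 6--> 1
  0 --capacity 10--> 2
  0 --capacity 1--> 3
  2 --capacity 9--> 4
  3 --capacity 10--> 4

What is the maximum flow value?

Computing max flow:
  Flow on (0->2): 9/10
  Flow on (0->3): 1/1
  Flow on (2->4): 9/9
  Flow on (3->4): 1/10
Maximum flow = 10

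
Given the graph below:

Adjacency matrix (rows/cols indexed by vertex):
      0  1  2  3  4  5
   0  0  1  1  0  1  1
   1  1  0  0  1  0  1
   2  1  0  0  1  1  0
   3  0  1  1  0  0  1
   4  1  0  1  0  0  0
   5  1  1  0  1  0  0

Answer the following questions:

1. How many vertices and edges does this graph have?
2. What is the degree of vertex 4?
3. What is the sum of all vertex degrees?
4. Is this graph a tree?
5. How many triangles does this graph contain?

Count: 6 vertices, 9 edges.
Vertex 4 has neighbors [0, 2], degree = 2.
Handshaking lemma: 2 * 9 = 18.
A tree on 6 vertices has 5 edges. This graph has 9 edges (4 extra). Not a tree.
Number of triangles = 3.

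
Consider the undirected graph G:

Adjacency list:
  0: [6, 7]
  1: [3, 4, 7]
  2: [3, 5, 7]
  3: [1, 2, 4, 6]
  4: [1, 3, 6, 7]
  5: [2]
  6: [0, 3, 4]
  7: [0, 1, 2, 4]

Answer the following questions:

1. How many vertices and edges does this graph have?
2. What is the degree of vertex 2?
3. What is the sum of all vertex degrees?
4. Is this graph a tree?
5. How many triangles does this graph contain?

Count: 8 vertices, 12 edges.
Vertex 2 has neighbors [3, 5, 7], degree = 3.
Handshaking lemma: 2 * 12 = 24.
A tree on 8 vertices has 7 edges. This graph has 12 edges (5 extra). Not a tree.
Number of triangles = 3.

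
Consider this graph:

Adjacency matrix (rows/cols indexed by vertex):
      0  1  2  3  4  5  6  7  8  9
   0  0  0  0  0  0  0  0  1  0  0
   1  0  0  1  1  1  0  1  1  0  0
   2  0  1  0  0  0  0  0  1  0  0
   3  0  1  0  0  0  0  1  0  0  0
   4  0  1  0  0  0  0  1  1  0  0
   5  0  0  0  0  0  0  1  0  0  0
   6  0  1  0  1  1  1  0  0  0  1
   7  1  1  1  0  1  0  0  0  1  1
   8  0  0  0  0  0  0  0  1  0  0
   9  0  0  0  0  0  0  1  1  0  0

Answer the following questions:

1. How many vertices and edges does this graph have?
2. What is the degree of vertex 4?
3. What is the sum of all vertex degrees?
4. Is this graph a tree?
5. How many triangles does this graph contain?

Count: 10 vertices, 14 edges.
Vertex 4 has neighbors [1, 6, 7], degree = 3.
Handshaking lemma: 2 * 14 = 28.
A tree on 10 vertices has 9 edges. This graph has 14 edges (5 extra). Not a tree.
Number of triangles = 4.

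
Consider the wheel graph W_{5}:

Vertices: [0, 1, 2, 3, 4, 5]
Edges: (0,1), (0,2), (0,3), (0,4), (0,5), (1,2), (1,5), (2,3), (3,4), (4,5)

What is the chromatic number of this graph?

W_{5} = C_{5} plus a hub adjacent to every cycle vertex.
The outer cycle needs 3 colors (odd cycle); the hub is adjacent to all of them so needs a fresh color.
Chromatic number = 3 + 1 = 4.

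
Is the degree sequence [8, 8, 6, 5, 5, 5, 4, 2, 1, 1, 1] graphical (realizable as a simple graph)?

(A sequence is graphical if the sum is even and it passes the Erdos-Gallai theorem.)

Sum of degrees = 46. Sum is even and passes Erdos-Gallai. The sequence IS graphical.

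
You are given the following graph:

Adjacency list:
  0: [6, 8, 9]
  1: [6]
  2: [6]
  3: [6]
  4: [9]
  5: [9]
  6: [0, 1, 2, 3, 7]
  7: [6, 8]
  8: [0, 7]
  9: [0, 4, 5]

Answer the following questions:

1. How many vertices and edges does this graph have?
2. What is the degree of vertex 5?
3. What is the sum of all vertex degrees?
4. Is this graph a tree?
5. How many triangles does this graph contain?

Count: 10 vertices, 10 edges.
Vertex 5 has neighbors [9], degree = 1.
Handshaking lemma: 2 * 10 = 20.
A tree on 10 vertices has 9 edges. This graph has 10 edges (1 extra). Not a tree.
Number of triangles = 0.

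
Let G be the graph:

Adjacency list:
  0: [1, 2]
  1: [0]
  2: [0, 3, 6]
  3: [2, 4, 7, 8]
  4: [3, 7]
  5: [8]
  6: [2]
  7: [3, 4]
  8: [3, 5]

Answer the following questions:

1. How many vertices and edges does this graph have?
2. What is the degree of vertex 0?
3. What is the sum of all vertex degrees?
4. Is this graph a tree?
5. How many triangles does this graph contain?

Count: 9 vertices, 9 edges.
Vertex 0 has neighbors [1, 2], degree = 2.
Handshaking lemma: 2 * 9 = 18.
A tree on 9 vertices has 8 edges. This graph has 9 edges (1 extra). Not a tree.
Number of triangles = 1.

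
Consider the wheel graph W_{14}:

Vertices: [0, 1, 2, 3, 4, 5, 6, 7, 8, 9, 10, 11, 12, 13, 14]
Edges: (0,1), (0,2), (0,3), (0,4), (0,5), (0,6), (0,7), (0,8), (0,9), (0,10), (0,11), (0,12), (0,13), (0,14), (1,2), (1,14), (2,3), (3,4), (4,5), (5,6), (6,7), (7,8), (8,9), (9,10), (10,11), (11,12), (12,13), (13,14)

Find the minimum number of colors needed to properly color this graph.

W_{14} = C_{14} plus a hub adjacent to every cycle vertex.
The outer cycle needs 2 colors (even cycle); the hub is adjacent to all of them so needs a fresh color.
Chromatic number = 2 + 1 = 3.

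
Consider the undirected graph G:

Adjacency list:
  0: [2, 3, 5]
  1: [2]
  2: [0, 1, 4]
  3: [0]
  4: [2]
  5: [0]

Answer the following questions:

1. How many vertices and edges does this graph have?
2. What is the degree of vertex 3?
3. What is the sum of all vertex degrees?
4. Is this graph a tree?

Count: 6 vertices, 5 edges.
Vertex 3 has neighbors [0], degree = 1.
Handshaking lemma: 2 * 5 = 10.
A graph is a tree iff it is connected and has exactly n-1 edges. This graph is connected (all 6 vertices in one component) and has 6-1 = 5 edges. It is a tree.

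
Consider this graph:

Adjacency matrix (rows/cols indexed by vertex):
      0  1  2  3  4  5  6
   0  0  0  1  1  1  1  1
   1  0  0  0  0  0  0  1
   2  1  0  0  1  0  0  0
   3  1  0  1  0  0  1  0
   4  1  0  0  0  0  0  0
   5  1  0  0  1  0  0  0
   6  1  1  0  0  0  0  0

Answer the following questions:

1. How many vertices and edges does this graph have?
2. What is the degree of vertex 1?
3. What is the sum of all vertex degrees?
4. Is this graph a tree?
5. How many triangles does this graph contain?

Count: 7 vertices, 8 edges.
Vertex 1 has neighbors [6], degree = 1.
Handshaking lemma: 2 * 8 = 16.
A tree on 7 vertices has 6 edges. This graph has 8 edges (2 extra). Not a tree.
Number of triangles = 2.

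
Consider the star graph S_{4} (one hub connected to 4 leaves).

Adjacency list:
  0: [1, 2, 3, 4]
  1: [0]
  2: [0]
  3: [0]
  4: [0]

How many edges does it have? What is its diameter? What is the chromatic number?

Star graph S_{4}: the hub connects to all 4 leaves.
Edges = 4.
Diameter = 2 (any leaf to hub is 1, leaf to leaf through hub is 2).
Star graphs are bipartite (hub vs leaves), so chromatic number = 2.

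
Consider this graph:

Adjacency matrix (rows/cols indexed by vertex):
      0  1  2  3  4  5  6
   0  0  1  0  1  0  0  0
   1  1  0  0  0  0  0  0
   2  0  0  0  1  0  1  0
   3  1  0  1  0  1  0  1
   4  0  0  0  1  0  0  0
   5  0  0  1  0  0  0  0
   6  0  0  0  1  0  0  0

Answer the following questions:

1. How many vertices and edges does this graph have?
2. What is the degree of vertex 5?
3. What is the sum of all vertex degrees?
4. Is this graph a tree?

Count: 7 vertices, 6 edges.
Vertex 5 has neighbors [2], degree = 1.
Handshaking lemma: 2 * 6 = 12.
A graph is a tree iff it is connected and has exactly n-1 edges. This graph is connected (all 7 vertices in one component) and has 7-1 = 6 edges. It is a tree.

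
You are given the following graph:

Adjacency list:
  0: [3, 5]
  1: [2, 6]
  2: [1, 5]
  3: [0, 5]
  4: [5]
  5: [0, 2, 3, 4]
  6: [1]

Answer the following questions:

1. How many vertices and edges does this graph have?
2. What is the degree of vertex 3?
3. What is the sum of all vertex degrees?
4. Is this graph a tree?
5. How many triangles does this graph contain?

Count: 7 vertices, 7 edges.
Vertex 3 has neighbors [0, 5], degree = 2.
Handshaking lemma: 2 * 7 = 14.
A tree on 7 vertices has 6 edges. This graph has 7 edges (1 extra). Not a tree.
Number of triangles = 1.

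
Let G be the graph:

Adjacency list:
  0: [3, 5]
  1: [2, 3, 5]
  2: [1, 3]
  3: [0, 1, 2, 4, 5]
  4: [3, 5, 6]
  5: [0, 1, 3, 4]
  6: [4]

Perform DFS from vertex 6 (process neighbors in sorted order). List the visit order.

DFS from vertex 6 (neighbors processed in ascending order):
Visit order: 6, 4, 3, 0, 5, 1, 2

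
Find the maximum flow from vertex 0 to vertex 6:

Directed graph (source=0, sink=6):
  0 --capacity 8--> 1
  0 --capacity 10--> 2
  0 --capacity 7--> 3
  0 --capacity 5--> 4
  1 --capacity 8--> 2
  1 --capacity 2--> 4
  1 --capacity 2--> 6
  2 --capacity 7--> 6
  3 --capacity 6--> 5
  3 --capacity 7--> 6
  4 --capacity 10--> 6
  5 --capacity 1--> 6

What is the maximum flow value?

Computing max flow:
  Flow on (0->1): 4/8
  Flow on (0->2): 7/10
  Flow on (0->3): 7/7
  Flow on (0->4): 5/5
  Flow on (1->4): 2/2
  Flow on (1->6): 2/2
  Flow on (2->6): 7/7
  Flow on (3->6): 7/7
  Flow on (4->6): 7/10
Maximum flow = 23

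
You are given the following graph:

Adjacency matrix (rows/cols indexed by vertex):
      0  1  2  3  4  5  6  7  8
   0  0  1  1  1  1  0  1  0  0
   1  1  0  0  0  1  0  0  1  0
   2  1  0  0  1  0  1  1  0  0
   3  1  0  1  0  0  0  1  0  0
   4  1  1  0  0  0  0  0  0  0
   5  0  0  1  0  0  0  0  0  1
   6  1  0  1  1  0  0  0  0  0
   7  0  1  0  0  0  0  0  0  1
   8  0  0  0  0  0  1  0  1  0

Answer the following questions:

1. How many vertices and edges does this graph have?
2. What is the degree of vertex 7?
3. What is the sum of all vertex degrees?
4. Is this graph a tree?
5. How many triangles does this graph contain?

Count: 9 vertices, 13 edges.
Vertex 7 has neighbors [1, 8], degree = 2.
Handshaking lemma: 2 * 13 = 26.
A tree on 9 vertices has 8 edges. This graph has 13 edges (5 extra). Not a tree.
Number of triangles = 5.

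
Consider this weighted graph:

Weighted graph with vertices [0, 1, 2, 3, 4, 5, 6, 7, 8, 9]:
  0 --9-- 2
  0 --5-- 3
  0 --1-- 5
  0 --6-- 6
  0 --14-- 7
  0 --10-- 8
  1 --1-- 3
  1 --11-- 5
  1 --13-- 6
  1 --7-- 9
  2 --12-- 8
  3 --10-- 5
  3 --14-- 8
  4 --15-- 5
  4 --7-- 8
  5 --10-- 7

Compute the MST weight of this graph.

Applying Kruskal's algorithm (sort edges by weight, add if no cycle):
  Add (0,5) w=1
  Add (1,3) w=1
  Add (0,3) w=5
  Add (0,6) w=6
  Add (1,9) w=7
  Add (4,8) w=7
  Add (0,2) w=9
  Add (0,8) w=10
  Skip (3,5) w=10 (creates cycle)
  Add (5,7) w=10
  Skip (1,5) w=11 (creates cycle)
  Skip (2,8) w=12 (creates cycle)
  Skip (1,6) w=13 (creates cycle)
  Skip (0,7) w=14 (creates cycle)
  Skip (3,8) w=14 (creates cycle)
  Skip (4,5) w=15 (creates cycle)
MST weight = 56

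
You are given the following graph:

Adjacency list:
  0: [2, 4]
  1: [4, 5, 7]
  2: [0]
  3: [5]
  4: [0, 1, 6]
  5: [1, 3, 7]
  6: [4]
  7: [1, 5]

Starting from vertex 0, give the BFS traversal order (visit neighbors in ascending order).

BFS from vertex 0 (neighbors processed in ascending order):
Visit order: 0, 2, 4, 1, 6, 5, 7, 3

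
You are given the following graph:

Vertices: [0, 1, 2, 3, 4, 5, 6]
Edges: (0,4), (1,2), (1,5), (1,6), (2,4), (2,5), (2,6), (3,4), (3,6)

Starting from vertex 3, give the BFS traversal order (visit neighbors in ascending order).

BFS from vertex 3 (neighbors processed in ascending order):
Visit order: 3, 4, 6, 0, 2, 1, 5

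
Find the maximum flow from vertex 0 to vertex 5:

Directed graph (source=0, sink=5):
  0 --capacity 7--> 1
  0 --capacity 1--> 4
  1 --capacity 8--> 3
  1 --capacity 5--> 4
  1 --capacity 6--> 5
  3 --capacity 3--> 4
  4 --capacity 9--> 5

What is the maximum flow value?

Computing max flow:
  Flow on (0->1): 7/7
  Flow on (0->4): 1/1
  Flow on (1->4): 1/5
  Flow on (1->5): 6/6
  Flow on (4->5): 2/9
Maximum flow = 8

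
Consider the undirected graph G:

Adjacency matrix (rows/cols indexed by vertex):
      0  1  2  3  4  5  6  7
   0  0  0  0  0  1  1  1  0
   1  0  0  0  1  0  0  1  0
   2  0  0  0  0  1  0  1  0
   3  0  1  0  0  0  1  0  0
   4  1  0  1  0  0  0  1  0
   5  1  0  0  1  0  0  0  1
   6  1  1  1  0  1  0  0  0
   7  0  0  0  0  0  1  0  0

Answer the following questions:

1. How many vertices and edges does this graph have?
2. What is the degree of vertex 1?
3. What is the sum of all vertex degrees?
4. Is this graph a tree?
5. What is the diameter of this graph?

Count: 8 vertices, 10 edges.
Vertex 1 has neighbors [3, 6], degree = 2.
Handshaking lemma: 2 * 10 = 20.
A tree on 8 vertices has 7 edges. This graph has 10 edges (3 extra). Not a tree.
Diameter (longest shortest path) = 4.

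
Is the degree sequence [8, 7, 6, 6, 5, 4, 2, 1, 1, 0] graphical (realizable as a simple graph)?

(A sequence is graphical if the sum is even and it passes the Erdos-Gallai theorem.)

Sum of degrees = 40. Sum is even but fails Erdos-Gallai. The sequence is NOT graphical.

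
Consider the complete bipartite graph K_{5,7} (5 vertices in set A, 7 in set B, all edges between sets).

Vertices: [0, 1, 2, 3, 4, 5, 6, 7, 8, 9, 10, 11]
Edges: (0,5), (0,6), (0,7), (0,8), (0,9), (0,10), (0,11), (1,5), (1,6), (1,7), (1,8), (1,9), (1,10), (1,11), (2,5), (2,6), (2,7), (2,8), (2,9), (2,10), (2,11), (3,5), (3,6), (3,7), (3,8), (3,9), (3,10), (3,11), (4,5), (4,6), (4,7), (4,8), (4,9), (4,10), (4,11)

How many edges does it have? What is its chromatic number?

K_{5,7} has 5 * 7 = 35 edges.
Bipartite graphs have chromatic number 2 (color each partition differently).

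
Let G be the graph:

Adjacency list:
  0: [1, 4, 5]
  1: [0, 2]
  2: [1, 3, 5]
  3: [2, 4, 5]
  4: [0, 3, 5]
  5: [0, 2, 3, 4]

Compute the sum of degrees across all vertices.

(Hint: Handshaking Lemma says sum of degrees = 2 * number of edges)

Count edges: 9 edges.
By Handshaking Lemma: sum of degrees = 2 * 9 = 18.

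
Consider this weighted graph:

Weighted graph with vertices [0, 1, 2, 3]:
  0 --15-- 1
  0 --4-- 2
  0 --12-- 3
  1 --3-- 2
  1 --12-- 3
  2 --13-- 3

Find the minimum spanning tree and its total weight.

Applying Kruskal's algorithm (sort edges by weight, add if no cycle):
  Add (1,2) w=3
  Add (0,2) w=4
  Add (0,3) w=12
  Skip (1,3) w=12 (creates cycle)
  Skip (2,3) w=13 (creates cycle)
  Skip (0,1) w=15 (creates cycle)
MST weight = 19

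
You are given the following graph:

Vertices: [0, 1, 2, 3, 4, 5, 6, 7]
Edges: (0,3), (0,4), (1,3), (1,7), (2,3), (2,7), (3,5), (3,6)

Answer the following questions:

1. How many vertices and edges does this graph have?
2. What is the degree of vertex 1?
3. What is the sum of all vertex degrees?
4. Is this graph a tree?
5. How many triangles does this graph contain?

Count: 8 vertices, 8 edges.
Vertex 1 has neighbors [3, 7], degree = 2.
Handshaking lemma: 2 * 8 = 16.
A tree on 8 vertices has 7 edges. This graph has 8 edges (1 extra). Not a tree.
Number of triangles = 0.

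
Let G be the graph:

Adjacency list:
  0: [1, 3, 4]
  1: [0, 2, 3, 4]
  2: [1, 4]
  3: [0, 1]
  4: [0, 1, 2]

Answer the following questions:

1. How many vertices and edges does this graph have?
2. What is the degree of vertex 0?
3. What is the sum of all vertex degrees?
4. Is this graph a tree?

Count: 5 vertices, 7 edges.
Vertex 0 has neighbors [1, 3, 4], degree = 3.
Handshaking lemma: 2 * 7 = 14.
A tree on 5 vertices has 4 edges. This graph has 7 edges (3 extra). Not a tree.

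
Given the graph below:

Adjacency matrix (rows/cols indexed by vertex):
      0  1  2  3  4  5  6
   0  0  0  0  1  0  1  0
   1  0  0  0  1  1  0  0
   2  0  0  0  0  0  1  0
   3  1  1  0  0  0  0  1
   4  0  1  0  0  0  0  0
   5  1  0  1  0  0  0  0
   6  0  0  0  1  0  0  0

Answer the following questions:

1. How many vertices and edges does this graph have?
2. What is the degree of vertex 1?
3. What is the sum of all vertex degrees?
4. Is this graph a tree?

Count: 7 vertices, 6 edges.
Vertex 1 has neighbors [3, 4], degree = 2.
Handshaking lemma: 2 * 6 = 12.
A graph is a tree iff it is connected and has exactly n-1 edges. This graph is connected (all 7 vertices in one component) and has 7-1 = 6 edges. It is a tree.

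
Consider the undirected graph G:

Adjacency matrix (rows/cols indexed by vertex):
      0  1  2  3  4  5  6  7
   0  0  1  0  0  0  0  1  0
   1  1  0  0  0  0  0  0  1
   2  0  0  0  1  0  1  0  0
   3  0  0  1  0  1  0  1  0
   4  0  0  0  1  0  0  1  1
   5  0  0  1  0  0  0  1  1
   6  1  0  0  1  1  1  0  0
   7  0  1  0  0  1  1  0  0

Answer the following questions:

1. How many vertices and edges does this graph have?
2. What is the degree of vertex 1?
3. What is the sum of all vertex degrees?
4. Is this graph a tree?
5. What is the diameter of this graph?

Count: 8 vertices, 11 edges.
Vertex 1 has neighbors [0, 7], degree = 2.
Handshaking lemma: 2 * 11 = 22.
A tree on 8 vertices has 7 edges. This graph has 11 edges (4 extra). Not a tree.
Diameter (longest shortest path) = 3.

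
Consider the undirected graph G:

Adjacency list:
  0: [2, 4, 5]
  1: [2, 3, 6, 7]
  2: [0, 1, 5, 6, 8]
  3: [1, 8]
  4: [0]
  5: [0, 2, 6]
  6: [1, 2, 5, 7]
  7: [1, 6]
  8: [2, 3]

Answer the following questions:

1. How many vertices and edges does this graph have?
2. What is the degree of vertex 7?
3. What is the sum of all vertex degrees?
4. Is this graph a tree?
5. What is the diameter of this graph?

Count: 9 vertices, 13 edges.
Vertex 7 has neighbors [1, 6], degree = 2.
Handshaking lemma: 2 * 13 = 26.
A tree on 9 vertices has 8 edges. This graph has 13 edges (5 extra). Not a tree.
Diameter (longest shortest path) = 4.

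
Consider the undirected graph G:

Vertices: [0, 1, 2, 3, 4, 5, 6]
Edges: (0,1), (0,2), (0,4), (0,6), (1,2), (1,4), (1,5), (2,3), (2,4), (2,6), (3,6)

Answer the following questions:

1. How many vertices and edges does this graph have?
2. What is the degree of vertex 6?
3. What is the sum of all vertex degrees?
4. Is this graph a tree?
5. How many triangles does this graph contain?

Count: 7 vertices, 11 edges.
Vertex 6 has neighbors [0, 2, 3], degree = 3.
Handshaking lemma: 2 * 11 = 22.
A tree on 7 vertices has 6 edges. This graph has 11 edges (5 extra). Not a tree.
Number of triangles = 6.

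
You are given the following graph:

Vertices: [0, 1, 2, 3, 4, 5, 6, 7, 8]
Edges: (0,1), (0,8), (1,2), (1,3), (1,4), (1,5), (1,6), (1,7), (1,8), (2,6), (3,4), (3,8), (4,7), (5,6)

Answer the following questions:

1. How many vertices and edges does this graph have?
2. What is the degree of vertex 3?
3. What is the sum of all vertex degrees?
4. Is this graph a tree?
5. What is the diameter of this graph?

Count: 9 vertices, 14 edges.
Vertex 3 has neighbors [1, 4, 8], degree = 3.
Handshaking lemma: 2 * 14 = 28.
A tree on 9 vertices has 8 edges. This graph has 14 edges (6 extra). Not a tree.
Diameter (longest shortest path) = 2.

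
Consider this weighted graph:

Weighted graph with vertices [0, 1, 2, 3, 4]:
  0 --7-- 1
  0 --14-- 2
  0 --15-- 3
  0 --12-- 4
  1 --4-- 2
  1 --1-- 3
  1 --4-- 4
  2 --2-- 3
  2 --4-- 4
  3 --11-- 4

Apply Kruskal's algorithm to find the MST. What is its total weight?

Applying Kruskal's algorithm (sort edges by weight, add if no cycle):
  Add (1,3) w=1
  Add (2,3) w=2
  Skip (1,2) w=4 (creates cycle)
  Add (1,4) w=4
  Skip (2,4) w=4 (creates cycle)
  Add (0,1) w=7
  Skip (3,4) w=11 (creates cycle)
  Skip (0,4) w=12 (creates cycle)
  Skip (0,2) w=14 (creates cycle)
  Skip (0,3) w=15 (creates cycle)
MST weight = 14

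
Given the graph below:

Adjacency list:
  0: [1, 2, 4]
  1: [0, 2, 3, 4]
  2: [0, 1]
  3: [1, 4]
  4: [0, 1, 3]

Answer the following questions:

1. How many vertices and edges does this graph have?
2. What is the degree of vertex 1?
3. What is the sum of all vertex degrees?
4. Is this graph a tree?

Count: 5 vertices, 7 edges.
Vertex 1 has neighbors [0, 2, 3, 4], degree = 4.
Handshaking lemma: 2 * 7 = 14.
A tree on 5 vertices has 4 edges. This graph has 7 edges (3 extra). Not a tree.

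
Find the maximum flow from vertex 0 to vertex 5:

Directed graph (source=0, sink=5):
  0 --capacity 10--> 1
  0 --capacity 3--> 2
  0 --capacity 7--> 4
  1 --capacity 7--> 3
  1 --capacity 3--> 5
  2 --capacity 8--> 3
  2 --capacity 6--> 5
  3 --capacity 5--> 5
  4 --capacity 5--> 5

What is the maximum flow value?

Computing max flow:
  Flow on (0->1): 8/10
  Flow on (0->2): 3/3
  Flow on (0->4): 5/7
  Flow on (1->3): 5/7
  Flow on (1->5): 3/3
  Flow on (2->5): 3/6
  Flow on (3->5): 5/5
  Flow on (4->5): 5/5
Maximum flow = 16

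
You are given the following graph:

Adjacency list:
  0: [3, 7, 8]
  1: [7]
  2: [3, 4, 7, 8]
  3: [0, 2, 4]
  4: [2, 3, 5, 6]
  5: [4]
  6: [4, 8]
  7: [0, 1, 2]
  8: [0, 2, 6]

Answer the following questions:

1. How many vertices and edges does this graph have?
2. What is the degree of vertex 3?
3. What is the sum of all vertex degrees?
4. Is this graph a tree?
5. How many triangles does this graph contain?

Count: 9 vertices, 12 edges.
Vertex 3 has neighbors [0, 2, 4], degree = 3.
Handshaking lemma: 2 * 12 = 24.
A tree on 9 vertices has 8 edges. This graph has 12 edges (4 extra). Not a tree.
Number of triangles = 1.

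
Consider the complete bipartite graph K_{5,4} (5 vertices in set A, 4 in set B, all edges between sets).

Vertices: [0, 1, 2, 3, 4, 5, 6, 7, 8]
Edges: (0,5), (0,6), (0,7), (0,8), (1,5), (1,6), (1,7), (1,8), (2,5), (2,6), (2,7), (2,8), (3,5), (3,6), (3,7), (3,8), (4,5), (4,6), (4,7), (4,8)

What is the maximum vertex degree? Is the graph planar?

Set-A vertices have degree 4; set-B vertices have degree 5. Maximum degree = max(5,4) = 5.
K_{5,4} contains K_{3,3} as a subgraph (since both sides have >= 3 vertices); by Kuratowski's theorem it is not planar.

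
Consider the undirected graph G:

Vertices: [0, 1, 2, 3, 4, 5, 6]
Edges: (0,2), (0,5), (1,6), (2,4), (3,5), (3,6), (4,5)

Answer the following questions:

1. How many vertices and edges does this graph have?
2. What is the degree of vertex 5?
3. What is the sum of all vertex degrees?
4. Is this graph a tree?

Count: 7 vertices, 7 edges.
Vertex 5 has neighbors [0, 3, 4], degree = 3.
Handshaking lemma: 2 * 7 = 14.
A tree on 7 vertices has 6 edges. This graph has 7 edges (1 extra). Not a tree.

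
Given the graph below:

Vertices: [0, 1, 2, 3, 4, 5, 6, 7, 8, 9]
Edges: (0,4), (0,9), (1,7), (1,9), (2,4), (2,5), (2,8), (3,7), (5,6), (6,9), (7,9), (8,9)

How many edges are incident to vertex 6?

Vertex 6 has neighbors [5, 9], so deg(6) = 2.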